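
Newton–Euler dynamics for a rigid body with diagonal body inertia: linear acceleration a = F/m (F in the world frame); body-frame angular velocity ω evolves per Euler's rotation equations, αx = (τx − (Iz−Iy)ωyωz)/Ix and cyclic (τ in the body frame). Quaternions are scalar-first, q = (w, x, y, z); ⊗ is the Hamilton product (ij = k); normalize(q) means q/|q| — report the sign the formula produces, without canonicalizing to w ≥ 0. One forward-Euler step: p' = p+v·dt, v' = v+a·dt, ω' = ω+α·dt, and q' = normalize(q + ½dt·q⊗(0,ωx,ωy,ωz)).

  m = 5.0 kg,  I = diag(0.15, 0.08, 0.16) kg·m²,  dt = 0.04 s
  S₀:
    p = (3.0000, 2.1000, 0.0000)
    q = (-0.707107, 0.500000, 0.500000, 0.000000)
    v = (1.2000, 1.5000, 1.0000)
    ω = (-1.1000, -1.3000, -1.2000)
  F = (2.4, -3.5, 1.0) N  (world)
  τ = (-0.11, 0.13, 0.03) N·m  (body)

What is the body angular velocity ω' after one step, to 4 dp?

precession coupling ω×(Iω) = (0.1248, -0.0132, -0.1001)
(τ − ω×Iω)/I = (-1.5653, 1.7900, 0.8131)
new body rate ω' = (-1.1626, -1.2284, -1.1675)

ω' = (-1.1626, -1.2284, -1.1675)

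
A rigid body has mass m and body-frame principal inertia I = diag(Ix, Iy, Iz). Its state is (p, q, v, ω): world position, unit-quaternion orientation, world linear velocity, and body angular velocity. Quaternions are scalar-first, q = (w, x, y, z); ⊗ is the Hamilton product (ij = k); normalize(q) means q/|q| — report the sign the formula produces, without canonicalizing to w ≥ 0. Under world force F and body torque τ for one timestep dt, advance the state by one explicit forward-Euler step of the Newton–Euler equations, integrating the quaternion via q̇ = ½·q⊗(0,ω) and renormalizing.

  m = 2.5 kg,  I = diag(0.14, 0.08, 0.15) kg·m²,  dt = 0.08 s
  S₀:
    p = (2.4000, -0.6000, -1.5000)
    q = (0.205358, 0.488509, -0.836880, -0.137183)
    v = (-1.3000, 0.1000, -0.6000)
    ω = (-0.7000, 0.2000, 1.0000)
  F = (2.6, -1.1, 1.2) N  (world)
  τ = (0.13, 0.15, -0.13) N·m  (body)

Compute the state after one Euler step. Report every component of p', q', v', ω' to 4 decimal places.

p' = (2.2960, -0.5920, -1.5480)
q' = (0.2309, 0.4498, -0.8499, -0.1483)
v' = (-1.2168, 0.0648, -0.5616)
ω' = (-0.6337, 0.3430, 0.9262)

p + v·dt = (2.2960, -0.5920, -1.5480)
new velocity v' = (-1.2168, 0.0648, -0.5616)
precession coupling ω×(Iω) = (0.0140, 0.0070, 0.0084)
angular accel α = (0.8286, 1.7875, -0.9227)
ω + α·dt = (-0.6337, 0.3430, 0.9262)
Hamilton product q⊗(0,ω) = (0.6465153, -0.9531940, -0.3514093, -0.2827562)
q + ½dt·q⊗(0,ω), renormalized = (0.2309, 0.4498, -0.8499, -0.1483)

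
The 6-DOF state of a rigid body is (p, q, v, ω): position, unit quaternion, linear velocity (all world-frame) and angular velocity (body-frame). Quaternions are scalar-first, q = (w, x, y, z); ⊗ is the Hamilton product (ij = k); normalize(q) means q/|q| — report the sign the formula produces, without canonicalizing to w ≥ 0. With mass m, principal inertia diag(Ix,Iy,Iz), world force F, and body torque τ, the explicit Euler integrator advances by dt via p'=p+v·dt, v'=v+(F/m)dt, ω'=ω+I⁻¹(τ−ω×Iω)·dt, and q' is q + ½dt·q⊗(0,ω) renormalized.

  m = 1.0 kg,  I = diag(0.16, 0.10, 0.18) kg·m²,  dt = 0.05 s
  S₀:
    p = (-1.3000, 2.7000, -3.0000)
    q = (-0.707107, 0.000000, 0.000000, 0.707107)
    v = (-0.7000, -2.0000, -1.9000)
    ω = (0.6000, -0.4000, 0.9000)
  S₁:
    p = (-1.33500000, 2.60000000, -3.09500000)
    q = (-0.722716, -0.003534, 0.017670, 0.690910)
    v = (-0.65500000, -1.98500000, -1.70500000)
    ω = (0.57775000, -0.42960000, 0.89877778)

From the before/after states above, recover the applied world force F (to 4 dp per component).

v₁ − v₀ = (0.04500000, 0.01500000, 0.19500000)
F = m·Δv/dt = (0.9000, 0.3000, 3.9000)

F = (0.9000, 0.3000, 3.9000)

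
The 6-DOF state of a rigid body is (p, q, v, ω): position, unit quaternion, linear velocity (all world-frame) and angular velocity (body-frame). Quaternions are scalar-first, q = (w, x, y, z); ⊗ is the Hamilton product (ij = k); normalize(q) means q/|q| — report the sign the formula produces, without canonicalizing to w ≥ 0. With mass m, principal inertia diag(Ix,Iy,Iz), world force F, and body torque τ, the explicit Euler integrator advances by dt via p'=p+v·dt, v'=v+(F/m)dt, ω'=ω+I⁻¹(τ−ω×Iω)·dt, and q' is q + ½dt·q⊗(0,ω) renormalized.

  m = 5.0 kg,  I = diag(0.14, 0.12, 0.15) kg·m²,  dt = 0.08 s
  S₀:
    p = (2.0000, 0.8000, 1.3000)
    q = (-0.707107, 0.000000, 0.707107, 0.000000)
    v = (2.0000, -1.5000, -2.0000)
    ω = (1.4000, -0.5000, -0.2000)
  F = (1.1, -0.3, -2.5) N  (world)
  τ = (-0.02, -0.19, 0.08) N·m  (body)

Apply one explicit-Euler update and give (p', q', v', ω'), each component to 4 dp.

p' = (2.1600, 0.6800, 1.1400)
q' = (-0.6917, -0.0452, 0.7200, -0.0339)
v' = (2.0176, -1.5048, -2.0400)
ω' = (1.3869, -0.6285, -0.1648)

angular accel α = (-0.1643, -1.6067, 0.4400)
ω' = ω + α·dt = (1.3869, -0.6285, -0.1648)
Hamilton product q⊗(0,ω) = (0.3535535, -1.1313712, 0.3535535, -0.8485284)
q + ½dt·q⊗(0,ω), renormalized = (-0.6917, -0.0452, 0.7200, -0.0339)
a = F/m = (0.2200, -0.0600, -0.5000)
new position p' = (2.1600, 0.6800, 1.1400)
v + (F/m)dt = (2.0176, -1.5048, -2.0400)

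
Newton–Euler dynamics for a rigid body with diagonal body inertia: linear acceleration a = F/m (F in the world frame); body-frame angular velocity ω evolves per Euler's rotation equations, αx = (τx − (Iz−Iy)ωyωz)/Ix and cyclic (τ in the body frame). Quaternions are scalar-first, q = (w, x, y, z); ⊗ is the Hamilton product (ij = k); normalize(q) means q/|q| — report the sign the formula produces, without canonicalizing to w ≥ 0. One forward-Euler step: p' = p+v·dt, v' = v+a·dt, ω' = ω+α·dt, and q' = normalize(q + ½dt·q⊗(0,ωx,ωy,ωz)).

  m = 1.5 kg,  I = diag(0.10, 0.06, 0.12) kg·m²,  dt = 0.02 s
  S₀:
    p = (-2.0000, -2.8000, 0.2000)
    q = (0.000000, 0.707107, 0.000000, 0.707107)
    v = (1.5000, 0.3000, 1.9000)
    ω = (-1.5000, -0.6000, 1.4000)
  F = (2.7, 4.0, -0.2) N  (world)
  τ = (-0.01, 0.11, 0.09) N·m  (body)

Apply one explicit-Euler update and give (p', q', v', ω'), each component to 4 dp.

a = F/m = (1.8000, 2.6667, -0.1333)
p' = p + v·dt = (-1.9700, -2.7940, 0.2380)
v + (F/m)dt = (1.5360, 0.3533, 1.8973)
angular accel α = (0.4040, 1.1333, 1.0500)
ω + α·dt = (-1.4919, -0.5773, 1.4210)
2q̇ = q⊗(0,ω) = (0.0707107, 0.4242642, -2.0506103, -0.4242642)
q' = normalize(q + ½dt·q⊗(0,ω)) = (0.0007, 0.7112, -0.0205, 0.7027)

p' = (-1.9700, -2.7940, 0.2380)
q' = (0.0007, 0.7112, -0.0205, 0.7027)
v' = (1.5360, 0.3533, 1.8973)
ω' = (-1.4919, -0.5773, 1.4210)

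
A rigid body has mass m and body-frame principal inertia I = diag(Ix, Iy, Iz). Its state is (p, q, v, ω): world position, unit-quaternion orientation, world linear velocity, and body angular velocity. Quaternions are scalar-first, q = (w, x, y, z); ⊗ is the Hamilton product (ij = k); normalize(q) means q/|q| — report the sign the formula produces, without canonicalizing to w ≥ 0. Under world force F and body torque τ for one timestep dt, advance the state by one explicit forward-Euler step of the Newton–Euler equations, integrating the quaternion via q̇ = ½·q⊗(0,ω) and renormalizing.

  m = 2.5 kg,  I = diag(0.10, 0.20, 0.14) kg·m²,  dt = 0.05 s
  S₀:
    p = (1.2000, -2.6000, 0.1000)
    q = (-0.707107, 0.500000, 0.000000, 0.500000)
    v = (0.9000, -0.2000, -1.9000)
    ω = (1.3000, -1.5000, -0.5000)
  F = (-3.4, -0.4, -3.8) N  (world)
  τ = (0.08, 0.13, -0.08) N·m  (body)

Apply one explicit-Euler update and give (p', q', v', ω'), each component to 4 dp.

α = I⁻¹(τ − ω×Iω) = (1.2500, 0.5200, 0.8214)
ω + α·dt = (1.3625, -1.4740, -0.4589)
2q̇ = q⊗(0,ω) = (-0.4000000, -0.1692391, 1.9606605, -0.3964465)
q' = normalize(q + ½dt·q⊗(0,ω)) = (-0.7162, 0.4951, 0.0490, 0.4894)
a = (-1.3600, -0.1600, -1.5200)
new position p' = (1.2450, -2.6100, 0.0050)
new velocity v' = (0.8320, -0.2080, -1.9760)

p' = (1.2450, -2.6100, 0.0050)
q' = (-0.7162, 0.4951, 0.0490, 0.4894)
v' = (0.8320, -0.2080, -1.9760)
ω' = (1.3625, -1.4740, -0.4589)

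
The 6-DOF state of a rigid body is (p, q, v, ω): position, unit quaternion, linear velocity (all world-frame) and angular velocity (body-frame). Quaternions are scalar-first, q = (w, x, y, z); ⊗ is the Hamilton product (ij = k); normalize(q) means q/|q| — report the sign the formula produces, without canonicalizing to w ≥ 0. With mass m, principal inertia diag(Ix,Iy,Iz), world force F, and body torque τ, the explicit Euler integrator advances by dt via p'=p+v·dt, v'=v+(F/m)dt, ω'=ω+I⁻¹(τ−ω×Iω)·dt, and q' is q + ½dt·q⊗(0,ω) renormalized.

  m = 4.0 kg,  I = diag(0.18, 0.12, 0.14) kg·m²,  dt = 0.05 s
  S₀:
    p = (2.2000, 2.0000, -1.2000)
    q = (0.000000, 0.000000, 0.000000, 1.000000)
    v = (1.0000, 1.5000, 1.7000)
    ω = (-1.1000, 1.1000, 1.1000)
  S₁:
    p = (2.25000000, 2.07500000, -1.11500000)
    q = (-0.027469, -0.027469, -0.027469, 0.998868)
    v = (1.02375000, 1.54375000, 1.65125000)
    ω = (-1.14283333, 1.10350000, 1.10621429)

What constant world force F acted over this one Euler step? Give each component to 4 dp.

Δv = v₁−v₀ = (0.02375000, 0.04375000, -0.04875000)
applied force F = (1.9000, 3.5000, -3.9000)

F = (1.9000, 3.5000, -3.9000)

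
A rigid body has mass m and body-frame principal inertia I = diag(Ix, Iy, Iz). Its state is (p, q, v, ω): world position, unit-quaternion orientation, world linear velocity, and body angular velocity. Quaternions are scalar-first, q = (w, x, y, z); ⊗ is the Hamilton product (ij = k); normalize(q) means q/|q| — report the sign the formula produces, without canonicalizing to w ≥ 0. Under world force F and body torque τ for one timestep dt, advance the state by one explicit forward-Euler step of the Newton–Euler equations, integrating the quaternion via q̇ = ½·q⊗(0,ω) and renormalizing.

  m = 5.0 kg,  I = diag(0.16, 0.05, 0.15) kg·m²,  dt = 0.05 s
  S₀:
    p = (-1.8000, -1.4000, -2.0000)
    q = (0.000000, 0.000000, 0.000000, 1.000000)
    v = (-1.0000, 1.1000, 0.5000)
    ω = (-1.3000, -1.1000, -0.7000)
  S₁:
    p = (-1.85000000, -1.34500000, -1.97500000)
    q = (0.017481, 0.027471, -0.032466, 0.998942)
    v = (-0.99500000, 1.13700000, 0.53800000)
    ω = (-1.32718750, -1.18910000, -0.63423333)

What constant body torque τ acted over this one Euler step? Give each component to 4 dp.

rate change Δω = (-0.02718750, -0.08910000, 0.06576667)
applied torque τ = (-0.0100, -0.0800, 0.0400)

τ = (-0.0100, -0.0800, 0.0400)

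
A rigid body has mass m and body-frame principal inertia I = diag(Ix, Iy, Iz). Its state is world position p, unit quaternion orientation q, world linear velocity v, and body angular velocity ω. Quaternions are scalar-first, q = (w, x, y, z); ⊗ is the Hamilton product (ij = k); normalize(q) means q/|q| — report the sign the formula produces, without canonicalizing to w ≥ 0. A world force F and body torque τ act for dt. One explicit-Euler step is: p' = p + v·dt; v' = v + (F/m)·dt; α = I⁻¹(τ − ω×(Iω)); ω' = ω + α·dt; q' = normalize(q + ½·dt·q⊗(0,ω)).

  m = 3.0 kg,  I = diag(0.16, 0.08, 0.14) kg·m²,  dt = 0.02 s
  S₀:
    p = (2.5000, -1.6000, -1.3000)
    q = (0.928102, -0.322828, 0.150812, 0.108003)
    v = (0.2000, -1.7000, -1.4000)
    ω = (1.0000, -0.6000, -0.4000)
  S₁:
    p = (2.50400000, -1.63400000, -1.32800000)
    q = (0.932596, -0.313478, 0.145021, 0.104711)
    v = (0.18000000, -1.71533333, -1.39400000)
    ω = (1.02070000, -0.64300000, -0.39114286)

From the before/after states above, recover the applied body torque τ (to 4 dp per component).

rate change Δω = (0.02070000, -0.04300000, 0.00885714)
gyro term ω₀×Iω₀ = (0.0144, -0.0080, 0.0480)
τ = I·(Δω/dt) + ω₀×(Iω₀) = (0.1800, -0.1800, 0.1100)

τ = (0.1800, -0.1800, 0.1100)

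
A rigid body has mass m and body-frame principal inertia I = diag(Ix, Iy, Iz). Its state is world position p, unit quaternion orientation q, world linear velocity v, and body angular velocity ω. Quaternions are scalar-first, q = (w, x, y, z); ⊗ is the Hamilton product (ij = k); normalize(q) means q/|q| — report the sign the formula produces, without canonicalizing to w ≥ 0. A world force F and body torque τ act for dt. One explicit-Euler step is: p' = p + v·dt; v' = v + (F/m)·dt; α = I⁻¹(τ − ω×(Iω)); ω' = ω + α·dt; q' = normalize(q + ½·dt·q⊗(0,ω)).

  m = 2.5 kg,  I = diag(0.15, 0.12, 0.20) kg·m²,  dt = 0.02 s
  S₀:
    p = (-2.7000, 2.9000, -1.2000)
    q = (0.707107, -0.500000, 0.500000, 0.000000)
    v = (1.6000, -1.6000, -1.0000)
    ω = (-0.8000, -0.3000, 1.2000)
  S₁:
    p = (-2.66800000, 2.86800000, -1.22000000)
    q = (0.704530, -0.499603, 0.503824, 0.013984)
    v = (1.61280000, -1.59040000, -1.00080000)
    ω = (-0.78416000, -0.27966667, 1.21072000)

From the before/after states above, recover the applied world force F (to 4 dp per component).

v₁ − v₀ = (0.01280000, 0.00960000, -0.00080000)
F = m·Δv/dt = (1.6000, 1.2000, -0.1000)

F = (1.6000, 1.2000, -0.1000)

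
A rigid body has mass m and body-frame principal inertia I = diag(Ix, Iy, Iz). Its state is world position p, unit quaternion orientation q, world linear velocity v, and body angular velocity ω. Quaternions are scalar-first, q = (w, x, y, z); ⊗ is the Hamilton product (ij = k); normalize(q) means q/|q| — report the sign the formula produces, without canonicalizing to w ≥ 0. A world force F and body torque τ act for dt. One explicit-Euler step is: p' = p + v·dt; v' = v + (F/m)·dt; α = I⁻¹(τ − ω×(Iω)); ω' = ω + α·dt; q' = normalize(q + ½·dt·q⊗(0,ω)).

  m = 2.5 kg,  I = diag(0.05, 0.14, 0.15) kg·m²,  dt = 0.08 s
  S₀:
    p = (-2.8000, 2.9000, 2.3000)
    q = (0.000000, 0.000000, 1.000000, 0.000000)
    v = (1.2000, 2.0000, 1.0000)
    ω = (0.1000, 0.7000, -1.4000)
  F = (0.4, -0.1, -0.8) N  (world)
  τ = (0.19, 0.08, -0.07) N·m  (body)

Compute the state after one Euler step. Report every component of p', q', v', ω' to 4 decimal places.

p + v·dt = (-2.7040, 3.0600, 2.3800)
new velocity v' = (1.2128, 1.9968, 0.9744)
precession coupling ω×(Iω) = (-0.0098, 0.0140, 0.0063)
(τ − ω×Iω)/I = (3.9960, 0.4714, -0.5087)
ω + α·dt = (0.4197, 0.7377, -1.4407)
q⊗(0,ω) = (-0.7000000, -1.4000000, 0.0000000, -0.1000000)
updated quaternion q' = (-0.0279, -0.0559, 0.9980, -0.0040)

p' = (-2.7040, 3.0600, 2.3800)
q' = (-0.0279, -0.0559, 0.9980, -0.0040)
v' = (1.2128, 1.9968, 0.9744)
ω' = (0.4197, 0.7377, -1.4407)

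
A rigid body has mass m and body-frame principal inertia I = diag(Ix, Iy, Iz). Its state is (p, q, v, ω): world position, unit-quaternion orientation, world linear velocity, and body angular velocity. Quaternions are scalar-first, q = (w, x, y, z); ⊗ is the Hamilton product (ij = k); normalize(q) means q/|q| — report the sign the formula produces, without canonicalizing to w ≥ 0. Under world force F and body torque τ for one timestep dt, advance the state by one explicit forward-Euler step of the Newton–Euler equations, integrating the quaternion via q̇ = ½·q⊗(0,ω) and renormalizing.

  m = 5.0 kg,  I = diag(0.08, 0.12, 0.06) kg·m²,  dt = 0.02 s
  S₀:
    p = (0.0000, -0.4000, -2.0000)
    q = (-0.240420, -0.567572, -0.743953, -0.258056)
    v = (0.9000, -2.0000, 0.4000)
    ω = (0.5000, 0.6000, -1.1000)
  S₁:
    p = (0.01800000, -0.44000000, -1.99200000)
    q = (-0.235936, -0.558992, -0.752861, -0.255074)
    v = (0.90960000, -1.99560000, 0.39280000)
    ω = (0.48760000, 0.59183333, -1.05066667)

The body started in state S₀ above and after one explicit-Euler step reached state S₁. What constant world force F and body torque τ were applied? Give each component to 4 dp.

rate change Δω = (-0.01240000, -0.00816667, 0.04933333)
precession coupling = (0.0396, -0.0110, 0.0120)
I·α + gyro = (-0.0100, -0.0600, 0.1600)
v₁ − v₀ = (0.00960000, 0.00440000, -0.00720000)
F = m·Δv/dt = (2.4000, 1.1000, -1.8000)

F = (2.4000, 1.1000, -1.8000)
τ = (-0.0100, -0.0600, 0.1600)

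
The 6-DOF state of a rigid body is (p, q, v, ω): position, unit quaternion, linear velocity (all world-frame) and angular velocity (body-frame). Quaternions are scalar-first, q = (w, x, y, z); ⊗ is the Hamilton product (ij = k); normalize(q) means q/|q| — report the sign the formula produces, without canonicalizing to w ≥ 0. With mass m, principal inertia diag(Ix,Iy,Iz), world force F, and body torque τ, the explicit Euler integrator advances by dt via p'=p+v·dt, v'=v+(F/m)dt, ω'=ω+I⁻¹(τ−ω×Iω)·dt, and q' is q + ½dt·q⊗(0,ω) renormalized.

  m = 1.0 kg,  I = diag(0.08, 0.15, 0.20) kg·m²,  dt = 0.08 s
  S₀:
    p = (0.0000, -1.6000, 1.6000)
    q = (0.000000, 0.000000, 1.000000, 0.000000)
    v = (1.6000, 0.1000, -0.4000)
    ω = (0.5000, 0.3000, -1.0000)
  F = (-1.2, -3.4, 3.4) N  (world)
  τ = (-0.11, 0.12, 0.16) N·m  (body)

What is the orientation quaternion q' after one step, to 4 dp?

q' = (-0.0120, -0.0400, 0.9989, -0.0200)

Hamilton product q⊗(0,ω) = (-0.3000000, -1.0000000, 0.0000000, -0.5000000)
q + ½dt·q⊗(0,ω), renormalized = (-0.0120, -0.0400, 0.9989, -0.0200)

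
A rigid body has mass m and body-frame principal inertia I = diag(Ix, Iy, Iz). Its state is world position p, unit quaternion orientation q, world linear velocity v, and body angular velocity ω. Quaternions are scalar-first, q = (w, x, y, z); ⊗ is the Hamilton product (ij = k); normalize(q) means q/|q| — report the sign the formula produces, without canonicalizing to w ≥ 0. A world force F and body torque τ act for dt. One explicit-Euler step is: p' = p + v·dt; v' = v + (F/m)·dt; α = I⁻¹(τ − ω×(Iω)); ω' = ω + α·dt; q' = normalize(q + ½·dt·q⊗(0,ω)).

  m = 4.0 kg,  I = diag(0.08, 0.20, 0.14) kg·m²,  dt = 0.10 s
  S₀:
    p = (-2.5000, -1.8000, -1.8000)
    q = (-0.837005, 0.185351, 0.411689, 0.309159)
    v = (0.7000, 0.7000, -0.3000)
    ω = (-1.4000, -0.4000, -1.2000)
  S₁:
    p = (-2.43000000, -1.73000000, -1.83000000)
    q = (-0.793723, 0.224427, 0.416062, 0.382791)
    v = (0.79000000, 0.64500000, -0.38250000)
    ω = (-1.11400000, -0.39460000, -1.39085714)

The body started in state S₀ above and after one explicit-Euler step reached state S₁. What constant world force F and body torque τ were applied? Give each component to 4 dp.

Δω = ω₁−ω₀ = (0.28600000, 0.00540000, -0.19085714)
precession coupling = (-0.0288, -0.1008, 0.0672)
τ = I·(Δω/dt) + ω₀×(Iω₀) = (0.2000, -0.0900, -0.2000)
Δv = v₁−v₀ = (0.09000000, -0.05500000, -0.08250000)
m·(v₁−v₀)/dt = (3.6000, -2.2000, -3.3000)

F = (3.6000, -2.2000, -3.3000)
τ = (0.2000, -0.0900, -0.2000)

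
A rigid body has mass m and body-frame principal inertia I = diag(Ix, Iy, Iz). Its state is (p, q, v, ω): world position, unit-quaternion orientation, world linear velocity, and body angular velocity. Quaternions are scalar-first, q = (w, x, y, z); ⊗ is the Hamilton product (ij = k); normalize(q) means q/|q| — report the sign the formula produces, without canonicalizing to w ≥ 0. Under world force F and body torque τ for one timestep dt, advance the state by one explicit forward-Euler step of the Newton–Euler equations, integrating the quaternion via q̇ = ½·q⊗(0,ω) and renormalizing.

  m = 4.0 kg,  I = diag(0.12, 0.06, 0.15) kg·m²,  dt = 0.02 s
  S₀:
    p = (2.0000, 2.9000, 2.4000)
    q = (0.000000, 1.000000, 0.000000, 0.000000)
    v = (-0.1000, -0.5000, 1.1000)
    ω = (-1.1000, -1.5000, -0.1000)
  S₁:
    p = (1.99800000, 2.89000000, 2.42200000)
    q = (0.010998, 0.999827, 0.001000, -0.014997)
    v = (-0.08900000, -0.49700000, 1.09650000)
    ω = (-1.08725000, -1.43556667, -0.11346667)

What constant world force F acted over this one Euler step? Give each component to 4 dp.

v₁ − v₀ = (0.01100000, 0.00300000, -0.00350000)
F = m·Δv/dt = (2.2000, 0.6000, -0.7000)

F = (2.2000, 0.6000, -0.7000)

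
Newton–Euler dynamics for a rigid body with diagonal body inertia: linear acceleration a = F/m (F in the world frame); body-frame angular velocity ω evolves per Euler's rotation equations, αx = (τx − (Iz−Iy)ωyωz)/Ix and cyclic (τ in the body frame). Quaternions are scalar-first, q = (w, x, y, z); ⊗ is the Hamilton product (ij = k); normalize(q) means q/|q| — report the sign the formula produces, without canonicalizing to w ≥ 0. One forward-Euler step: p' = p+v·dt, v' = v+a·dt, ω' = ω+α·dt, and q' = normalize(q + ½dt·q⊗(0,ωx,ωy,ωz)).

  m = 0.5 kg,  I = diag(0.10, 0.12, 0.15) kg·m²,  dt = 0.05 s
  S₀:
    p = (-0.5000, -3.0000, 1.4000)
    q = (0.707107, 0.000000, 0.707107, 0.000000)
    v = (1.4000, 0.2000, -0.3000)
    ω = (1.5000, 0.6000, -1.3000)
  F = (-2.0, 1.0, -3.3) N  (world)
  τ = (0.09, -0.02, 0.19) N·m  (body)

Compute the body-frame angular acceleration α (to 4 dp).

α = (1.1340, -0.9792, 1.1467)

ω×(Iω) gyroscopic = (-0.0234, 0.0975, 0.0180)
(τ − ω×Iω)/I = (1.1340, -0.9792, 1.1467)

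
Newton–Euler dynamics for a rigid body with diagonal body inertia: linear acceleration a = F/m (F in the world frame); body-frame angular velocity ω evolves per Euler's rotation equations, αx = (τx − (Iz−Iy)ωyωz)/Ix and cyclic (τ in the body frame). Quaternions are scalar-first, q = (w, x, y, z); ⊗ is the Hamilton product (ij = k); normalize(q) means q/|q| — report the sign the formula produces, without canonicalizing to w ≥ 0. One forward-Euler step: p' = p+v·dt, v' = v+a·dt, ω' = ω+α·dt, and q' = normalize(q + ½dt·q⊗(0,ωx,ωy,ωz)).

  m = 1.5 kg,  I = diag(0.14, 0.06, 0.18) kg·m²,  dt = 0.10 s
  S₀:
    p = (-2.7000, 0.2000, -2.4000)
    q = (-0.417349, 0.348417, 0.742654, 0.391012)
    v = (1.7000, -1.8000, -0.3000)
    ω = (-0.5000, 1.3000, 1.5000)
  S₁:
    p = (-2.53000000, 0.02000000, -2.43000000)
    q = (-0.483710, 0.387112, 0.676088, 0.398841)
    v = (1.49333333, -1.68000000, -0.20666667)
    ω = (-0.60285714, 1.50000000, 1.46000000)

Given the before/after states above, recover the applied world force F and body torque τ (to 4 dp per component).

F = (-3.1000, 1.8000, 1.4000)
τ = (0.0900, 0.1500, -0.0200)

Δv = v₁−v₀ = (-0.20666667, 0.12000000, 0.09333333)
F = m·Δv/dt = (-3.1000, 1.8000, 1.4000)
Δω = ω₁−ω₀ = (-0.10285714, 0.20000000, -0.04000000)
precession coupling = (0.2340, 0.0300, 0.0520)
applied torque τ = (0.0900, 0.1500, -0.0200)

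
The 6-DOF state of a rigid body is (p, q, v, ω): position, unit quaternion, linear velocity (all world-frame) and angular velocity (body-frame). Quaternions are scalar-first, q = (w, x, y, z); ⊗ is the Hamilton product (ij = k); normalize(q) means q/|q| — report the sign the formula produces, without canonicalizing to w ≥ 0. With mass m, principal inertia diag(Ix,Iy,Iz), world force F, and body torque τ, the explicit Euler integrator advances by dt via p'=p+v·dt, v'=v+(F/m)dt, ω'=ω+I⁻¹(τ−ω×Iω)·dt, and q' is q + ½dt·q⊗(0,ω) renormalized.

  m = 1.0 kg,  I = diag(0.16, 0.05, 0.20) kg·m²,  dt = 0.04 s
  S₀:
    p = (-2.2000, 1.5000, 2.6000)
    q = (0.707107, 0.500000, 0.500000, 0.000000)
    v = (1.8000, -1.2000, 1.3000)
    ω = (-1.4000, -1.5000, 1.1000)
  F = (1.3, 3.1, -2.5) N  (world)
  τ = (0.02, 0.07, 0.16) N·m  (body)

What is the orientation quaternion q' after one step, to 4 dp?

2q̇ = q⊗(0,ω) = (1.4500000, -0.4399498, -1.6106605, 0.7278177)
q + ½dt·q⊗(0,ω), renormalized = (0.7353, 0.4907, 0.4673, 0.0145)

q' = (0.7353, 0.4907, 0.4673, 0.0145)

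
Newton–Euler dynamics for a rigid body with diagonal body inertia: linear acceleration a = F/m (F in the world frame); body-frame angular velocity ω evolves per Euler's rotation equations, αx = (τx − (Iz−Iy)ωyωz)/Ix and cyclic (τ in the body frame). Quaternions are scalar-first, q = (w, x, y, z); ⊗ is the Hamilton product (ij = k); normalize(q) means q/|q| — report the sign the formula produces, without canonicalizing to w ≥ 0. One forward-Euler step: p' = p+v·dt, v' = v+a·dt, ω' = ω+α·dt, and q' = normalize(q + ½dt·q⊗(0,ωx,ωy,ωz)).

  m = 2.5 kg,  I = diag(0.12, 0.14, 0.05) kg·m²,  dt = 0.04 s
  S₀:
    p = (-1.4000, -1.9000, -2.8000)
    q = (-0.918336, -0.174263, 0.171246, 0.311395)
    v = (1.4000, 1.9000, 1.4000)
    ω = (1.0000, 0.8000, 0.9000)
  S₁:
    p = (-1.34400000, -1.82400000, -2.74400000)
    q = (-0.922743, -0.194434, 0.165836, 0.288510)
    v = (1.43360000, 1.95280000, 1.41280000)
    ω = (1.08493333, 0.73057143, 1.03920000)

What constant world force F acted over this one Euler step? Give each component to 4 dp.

F = (2.1000, 3.3000, 0.8000)

Δv = v₁−v₀ = (0.03360000, 0.05280000, 0.01280000)
F = m·Δv/dt = (2.1000, 3.3000, 0.8000)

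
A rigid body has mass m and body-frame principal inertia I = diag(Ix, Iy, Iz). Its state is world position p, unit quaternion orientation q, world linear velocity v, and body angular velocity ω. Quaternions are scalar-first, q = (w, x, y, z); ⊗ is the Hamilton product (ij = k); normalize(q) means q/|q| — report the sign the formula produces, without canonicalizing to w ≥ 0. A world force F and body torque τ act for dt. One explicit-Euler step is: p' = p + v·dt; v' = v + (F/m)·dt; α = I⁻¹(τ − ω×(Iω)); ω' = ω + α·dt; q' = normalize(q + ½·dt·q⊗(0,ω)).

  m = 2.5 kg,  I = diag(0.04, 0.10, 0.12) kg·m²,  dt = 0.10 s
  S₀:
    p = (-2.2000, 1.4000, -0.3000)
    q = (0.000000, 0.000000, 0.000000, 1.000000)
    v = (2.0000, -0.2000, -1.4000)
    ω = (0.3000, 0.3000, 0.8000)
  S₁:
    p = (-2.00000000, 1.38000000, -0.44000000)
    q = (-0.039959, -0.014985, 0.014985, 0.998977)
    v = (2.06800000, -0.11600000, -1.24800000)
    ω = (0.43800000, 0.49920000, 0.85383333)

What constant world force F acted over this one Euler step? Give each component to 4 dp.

F = (1.7000, 2.1000, 3.8000)

Δv = v₁−v₀ = (0.06800000, 0.08400000, 0.15200000)
m·(v₁−v₀)/dt = (1.7000, 2.1000, 3.8000)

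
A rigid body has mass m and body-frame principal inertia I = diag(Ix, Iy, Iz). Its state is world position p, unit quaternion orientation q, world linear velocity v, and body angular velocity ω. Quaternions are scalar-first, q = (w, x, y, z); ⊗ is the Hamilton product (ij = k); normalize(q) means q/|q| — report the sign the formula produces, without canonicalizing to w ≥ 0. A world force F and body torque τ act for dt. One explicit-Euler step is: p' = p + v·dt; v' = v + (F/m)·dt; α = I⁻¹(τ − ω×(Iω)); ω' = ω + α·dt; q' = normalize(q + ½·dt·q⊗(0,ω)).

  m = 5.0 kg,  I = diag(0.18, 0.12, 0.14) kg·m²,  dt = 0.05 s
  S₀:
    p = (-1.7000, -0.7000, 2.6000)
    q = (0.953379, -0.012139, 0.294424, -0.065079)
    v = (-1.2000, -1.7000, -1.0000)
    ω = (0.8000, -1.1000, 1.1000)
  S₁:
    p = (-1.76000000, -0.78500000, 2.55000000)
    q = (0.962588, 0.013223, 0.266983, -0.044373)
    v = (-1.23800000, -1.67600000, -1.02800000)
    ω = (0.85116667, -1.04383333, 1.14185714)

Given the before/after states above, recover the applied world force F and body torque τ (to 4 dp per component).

F = (-3.8000, 2.4000, -2.8000)
τ = (0.1600, 0.1700, 0.1700)

Δω = ω₁−ω₀ = (0.05116667, 0.05616667, 0.04185714)
precession coupling = (-0.0242, 0.0352, 0.0528)
I·α + gyro = (0.1600, 0.1700, 0.1700)
Δv = v₁−v₀ = (-0.03800000, 0.02400000, -0.02800000)
F = m·Δv/dt = (-3.8000, 2.4000, -2.8000)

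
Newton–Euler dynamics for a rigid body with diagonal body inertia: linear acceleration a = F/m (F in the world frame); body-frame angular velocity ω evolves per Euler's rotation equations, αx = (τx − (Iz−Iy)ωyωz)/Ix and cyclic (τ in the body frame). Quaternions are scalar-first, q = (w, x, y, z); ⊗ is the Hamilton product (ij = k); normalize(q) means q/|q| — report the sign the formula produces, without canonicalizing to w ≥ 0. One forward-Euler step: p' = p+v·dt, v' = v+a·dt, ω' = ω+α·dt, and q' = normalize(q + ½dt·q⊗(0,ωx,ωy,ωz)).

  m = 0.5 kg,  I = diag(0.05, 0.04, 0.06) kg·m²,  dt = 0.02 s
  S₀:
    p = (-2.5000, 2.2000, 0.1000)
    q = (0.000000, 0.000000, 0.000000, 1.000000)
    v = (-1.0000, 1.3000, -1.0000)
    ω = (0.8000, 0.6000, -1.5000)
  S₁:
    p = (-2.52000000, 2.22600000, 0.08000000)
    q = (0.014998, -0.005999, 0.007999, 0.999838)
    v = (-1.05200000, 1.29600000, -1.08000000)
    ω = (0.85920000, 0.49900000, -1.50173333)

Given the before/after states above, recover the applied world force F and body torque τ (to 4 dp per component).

velocity change Δv = (-0.05200000, -0.00400000, -0.08000000)
applied force F = (-1.3000, -0.1000, -2.0000)
Δω = ω₁−ω₀ = (0.05920000, -0.10100000, -0.00173333)
I·α + gyro = (0.1300, -0.1900, -0.0100)

F = (-1.3000, -0.1000, -2.0000)
τ = (0.1300, -0.1900, -0.0100)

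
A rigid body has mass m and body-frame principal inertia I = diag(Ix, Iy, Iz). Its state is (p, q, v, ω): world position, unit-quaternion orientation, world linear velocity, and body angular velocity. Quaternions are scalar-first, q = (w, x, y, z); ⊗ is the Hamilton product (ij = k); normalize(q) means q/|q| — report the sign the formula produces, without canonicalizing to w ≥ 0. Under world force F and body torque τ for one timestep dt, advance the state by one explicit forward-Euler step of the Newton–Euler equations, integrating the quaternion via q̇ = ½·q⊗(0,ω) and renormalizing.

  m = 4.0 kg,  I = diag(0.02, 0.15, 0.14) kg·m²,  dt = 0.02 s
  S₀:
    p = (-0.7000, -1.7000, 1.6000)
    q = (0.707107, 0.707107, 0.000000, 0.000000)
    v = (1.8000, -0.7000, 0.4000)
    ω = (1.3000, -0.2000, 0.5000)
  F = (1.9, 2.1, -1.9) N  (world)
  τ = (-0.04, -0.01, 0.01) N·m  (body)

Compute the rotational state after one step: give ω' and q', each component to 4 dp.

ω' = (1.2590, -0.1909, 0.5063)
q' = (0.6978, 0.7162, -0.0049, 0.0021)

(τ − ω×Iω)/I = (-2.0500, 0.4533, 0.3129)
ω + α·dt = (1.2590, -0.1909, 0.5063)
2q̇ = q⊗(0,ω) = (-0.9192391, 0.9192391, -0.4949749, 0.2121321)
q' = normalize(q + ½dt·q⊗(0,ω)) = (0.6978, 0.7162, -0.0049, 0.0021)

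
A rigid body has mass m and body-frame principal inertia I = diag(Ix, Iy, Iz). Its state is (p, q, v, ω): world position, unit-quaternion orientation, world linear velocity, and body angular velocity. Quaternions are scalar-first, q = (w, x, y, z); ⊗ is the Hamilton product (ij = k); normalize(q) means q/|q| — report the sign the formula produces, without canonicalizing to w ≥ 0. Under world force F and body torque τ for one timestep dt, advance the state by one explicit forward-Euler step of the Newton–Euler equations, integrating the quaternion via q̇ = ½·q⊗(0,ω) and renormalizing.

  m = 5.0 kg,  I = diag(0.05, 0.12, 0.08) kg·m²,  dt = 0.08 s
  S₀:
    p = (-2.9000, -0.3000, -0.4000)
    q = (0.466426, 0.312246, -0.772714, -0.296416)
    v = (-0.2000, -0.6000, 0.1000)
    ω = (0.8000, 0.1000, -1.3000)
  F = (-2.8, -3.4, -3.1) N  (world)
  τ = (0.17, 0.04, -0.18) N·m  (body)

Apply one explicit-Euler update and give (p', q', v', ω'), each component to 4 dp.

a = F/m = (-0.5600, -0.6800, -0.6200)
p' = p + v·dt = (-2.9160, -0.3480, -0.3920)
new velocity v' = (-0.2448, -0.6544, 0.0504)
gyro term ω×Iω = (0.0052, 0.0312, 0.0056)
α = I⁻¹(τ − ω×Iω) = (3.2960, 0.0733, -2.3200)
ω + α·dt = (1.0637, 0.1059, -1.4856)
q⊗(0,ω) = (-0.5578662, 1.4073106, 0.2154296, 0.0430420)
q' = normalize(q + ½dt·q⊗(0,ω)) = (0.4433, 0.3679, -0.7627, -0.2941)

p' = (-2.9160, -0.3480, -0.3920)
q' = (0.4433, 0.3679, -0.7627, -0.2941)
v' = (-0.2448, -0.6544, 0.0504)
ω' = (1.0637, 0.1059, -1.4856)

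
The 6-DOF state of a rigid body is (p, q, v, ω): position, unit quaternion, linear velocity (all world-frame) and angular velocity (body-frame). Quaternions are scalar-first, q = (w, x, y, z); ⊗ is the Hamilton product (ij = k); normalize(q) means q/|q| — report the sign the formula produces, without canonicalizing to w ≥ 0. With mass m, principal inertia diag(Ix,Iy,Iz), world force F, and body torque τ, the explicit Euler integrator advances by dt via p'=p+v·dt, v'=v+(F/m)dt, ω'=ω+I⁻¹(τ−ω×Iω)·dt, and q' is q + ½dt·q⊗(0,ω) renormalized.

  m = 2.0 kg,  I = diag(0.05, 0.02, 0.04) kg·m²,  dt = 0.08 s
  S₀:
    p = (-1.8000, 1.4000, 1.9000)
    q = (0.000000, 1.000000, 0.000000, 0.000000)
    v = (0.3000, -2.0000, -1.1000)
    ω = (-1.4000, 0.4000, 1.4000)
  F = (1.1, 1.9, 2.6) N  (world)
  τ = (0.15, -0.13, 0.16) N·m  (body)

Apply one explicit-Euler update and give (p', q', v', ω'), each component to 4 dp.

a = F/m = (0.5500, 0.9500, 1.3000)
p + v·dt = (-1.7760, 1.2400, 1.8120)
v + (F/m)dt = (0.3440, -1.9240, -0.9960)
ω×(Iω) gyroscopic = (0.0112, -0.0196, 0.0168)
angular accel α = (2.7760, -5.5200, 3.5800)
new body rate ω' = (-1.1779, -0.0416, 1.6864)
2q̇ = q⊗(0,ω) = (1.4000000, 0.0000000, -1.4000000, 0.4000000)
updated quaternion q' = (0.0558, 0.9968, -0.0558, 0.0159)

p' = (-1.7760, 1.2400, 1.8120)
q' = (0.0558, 0.9968, -0.0558, 0.0159)
v' = (0.3440, -1.9240, -0.9960)
ω' = (-1.1779, -0.0416, 1.6864)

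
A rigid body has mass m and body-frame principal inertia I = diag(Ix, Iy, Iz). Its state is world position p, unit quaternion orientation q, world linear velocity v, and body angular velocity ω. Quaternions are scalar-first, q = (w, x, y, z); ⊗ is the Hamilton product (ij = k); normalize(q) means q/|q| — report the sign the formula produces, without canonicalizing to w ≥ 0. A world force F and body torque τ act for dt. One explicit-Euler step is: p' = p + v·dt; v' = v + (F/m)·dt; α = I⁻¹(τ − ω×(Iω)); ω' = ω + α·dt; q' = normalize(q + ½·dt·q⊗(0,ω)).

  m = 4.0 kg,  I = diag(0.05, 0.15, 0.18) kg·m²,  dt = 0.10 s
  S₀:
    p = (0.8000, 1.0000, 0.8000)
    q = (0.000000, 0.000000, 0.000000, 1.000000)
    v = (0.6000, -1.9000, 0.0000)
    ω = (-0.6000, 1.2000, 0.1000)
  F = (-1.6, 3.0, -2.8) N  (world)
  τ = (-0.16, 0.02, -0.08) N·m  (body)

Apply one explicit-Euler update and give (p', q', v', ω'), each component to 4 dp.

a = (-0.4000, 0.7500, -0.7000)
p' = p + v·dt = (0.8600, 0.8100, 0.8000)
v' = v + a·dt = (0.5600, -1.8250, -0.0700)
angular accel α = (-3.2720, 0.0813, -0.0444)
ω' = ω + α·dt = (-0.9272, 1.2081, 0.0956)
Hamilton product q⊗(0,ω) = (-0.1000000, -1.2000000, -0.6000000, 0.0000000)
updated quaternion q' = (-0.0050, -0.0599, -0.0299, 0.9977)

p' = (0.8600, 0.8100, 0.8000)
q' = (-0.0050, -0.0599, -0.0299, 0.9977)
v' = (0.5600, -1.8250, -0.0700)
ω' = (-0.9272, 1.2081, 0.0956)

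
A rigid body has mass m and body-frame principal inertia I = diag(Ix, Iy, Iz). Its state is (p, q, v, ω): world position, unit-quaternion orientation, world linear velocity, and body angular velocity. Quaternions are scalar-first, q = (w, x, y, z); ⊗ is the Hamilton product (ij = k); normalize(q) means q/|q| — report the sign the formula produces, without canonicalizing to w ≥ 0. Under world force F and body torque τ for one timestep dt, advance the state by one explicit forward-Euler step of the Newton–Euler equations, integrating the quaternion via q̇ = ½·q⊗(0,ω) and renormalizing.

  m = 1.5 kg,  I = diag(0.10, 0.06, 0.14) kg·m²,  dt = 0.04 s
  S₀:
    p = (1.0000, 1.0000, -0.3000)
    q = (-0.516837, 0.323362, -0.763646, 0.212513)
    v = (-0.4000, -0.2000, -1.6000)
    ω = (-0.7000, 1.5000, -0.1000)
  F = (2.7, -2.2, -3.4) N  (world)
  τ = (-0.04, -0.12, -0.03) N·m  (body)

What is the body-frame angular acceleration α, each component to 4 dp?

α = (-0.2800, -1.9533, -0.5143)

ω×(Iω) gyroscopic = (-0.0120, -0.0028, 0.0420)
(τ − ω×Iω)/I = (-0.2800, -1.9533, -0.5143)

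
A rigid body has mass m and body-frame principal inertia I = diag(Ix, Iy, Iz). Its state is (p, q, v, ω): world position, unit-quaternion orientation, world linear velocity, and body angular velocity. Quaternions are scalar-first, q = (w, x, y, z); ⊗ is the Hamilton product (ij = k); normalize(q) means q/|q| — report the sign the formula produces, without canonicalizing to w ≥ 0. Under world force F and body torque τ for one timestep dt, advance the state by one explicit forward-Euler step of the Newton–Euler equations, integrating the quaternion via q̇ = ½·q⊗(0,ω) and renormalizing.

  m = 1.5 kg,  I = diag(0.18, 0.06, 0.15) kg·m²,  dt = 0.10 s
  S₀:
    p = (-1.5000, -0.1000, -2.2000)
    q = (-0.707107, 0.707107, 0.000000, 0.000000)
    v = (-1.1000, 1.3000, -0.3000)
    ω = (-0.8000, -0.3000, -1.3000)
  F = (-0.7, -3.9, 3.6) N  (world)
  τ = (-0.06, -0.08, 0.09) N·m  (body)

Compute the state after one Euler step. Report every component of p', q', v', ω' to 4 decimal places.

new position p' = (-1.6100, 0.0300, -2.2300)
v' = v + a·dt = (-1.1467, 1.0400, -0.0600)
gyro term ω×Iω = (0.0351, 0.0312, -0.0288)
angular accel α = (-0.5283, -1.8533, 0.7920)
ω' = ω + α·dt = (-0.8528, -0.4853, -1.2208)
Hamilton product q⊗(0,ω) = (0.5656856, 0.5656856, 1.1313712, 0.7071070)
updated quaternion q' = (-0.6768, 0.7332, 0.0564, 0.0352)

p' = (-1.6100, 0.0300, -2.2300)
q' = (-0.6768, 0.7332, 0.0564, 0.0352)
v' = (-1.1467, 1.0400, -0.0600)
ω' = (-0.8528, -0.4853, -1.2208)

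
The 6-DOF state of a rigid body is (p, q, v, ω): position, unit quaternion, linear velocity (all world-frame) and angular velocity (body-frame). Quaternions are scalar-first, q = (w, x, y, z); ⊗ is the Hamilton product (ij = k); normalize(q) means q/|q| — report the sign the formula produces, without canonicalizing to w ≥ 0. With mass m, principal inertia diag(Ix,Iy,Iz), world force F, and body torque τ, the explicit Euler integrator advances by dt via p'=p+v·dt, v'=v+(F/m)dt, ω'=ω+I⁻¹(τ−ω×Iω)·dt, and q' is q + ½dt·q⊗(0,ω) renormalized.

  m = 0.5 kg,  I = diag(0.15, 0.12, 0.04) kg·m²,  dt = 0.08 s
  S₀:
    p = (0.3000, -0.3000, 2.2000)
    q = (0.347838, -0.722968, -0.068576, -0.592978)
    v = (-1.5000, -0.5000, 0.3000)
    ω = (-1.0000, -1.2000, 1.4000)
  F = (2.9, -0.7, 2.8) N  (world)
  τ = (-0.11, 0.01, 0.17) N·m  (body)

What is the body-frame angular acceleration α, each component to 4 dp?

α = (-1.6293, 1.3667, 5.1500)

ω×(Iω) gyroscopic = (0.1344, -0.1540, -0.0360)
α = I⁻¹(τ − ω×Iω) = (-1.6293, 1.3667, 5.1500)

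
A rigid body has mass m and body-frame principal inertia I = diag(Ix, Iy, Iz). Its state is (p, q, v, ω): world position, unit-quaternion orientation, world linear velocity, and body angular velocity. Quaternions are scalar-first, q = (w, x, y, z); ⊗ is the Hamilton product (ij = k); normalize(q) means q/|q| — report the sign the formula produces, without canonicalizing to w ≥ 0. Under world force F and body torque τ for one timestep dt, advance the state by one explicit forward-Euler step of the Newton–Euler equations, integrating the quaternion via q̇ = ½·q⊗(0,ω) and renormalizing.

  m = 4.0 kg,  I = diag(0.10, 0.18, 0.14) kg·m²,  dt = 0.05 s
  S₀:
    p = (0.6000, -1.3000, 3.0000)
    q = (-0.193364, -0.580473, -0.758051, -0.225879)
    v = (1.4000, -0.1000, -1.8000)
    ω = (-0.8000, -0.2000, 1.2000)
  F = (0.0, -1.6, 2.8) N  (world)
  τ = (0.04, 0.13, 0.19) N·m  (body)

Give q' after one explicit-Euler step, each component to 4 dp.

Hamilton product q⊗(0,ω) = (-0.3449338, -0.8001458, 0.9159436, -0.7223830)
q' = normalize(q + ½dt·q⊗(0,ω)) = (-0.2019, -0.6001, -0.7347, -0.2438)

q' = (-0.2019, -0.6001, -0.7347, -0.2438)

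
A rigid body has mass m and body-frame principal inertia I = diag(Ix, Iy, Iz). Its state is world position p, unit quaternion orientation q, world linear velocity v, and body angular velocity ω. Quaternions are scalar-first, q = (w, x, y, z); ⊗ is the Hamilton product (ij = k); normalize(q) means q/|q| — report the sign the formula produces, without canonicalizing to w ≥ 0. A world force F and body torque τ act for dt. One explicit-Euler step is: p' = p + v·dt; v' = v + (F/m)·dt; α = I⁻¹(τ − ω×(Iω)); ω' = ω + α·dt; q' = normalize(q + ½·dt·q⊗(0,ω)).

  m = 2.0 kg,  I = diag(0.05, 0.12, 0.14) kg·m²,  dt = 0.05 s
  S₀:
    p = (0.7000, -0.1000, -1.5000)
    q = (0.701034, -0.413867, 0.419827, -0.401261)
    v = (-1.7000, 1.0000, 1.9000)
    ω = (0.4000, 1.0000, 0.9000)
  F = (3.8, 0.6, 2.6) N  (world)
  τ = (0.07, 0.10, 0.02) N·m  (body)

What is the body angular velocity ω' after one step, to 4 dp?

gyro term ω×Iω = (0.0180, -0.0324, 0.0280)
α = I⁻¹(τ − ω×Iω) = (1.0400, 1.1033, -0.0571)
ω' = ω + α·dt = (0.4520, 1.0552, 0.8971)

ω' = (0.4520, 1.0552, 0.8971)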